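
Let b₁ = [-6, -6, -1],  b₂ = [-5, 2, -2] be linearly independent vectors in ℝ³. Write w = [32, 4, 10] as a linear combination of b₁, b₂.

w = -2b₁ - 4b₂

Since b₁, b₂ are independent, the coefficients expressing w are uniquely determined by a linear system.
Row-reducing the augmented matrix gives the unique coefficients (a₁, a₂) = (-2, -4).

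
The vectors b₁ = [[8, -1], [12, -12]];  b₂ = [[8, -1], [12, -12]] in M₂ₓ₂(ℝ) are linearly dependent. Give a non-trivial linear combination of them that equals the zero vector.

b₁ - b₂ = 0

Pass to coordinate vectors relative to the basis {E₁₁, E₁₂, E₂₁, E₂₂}.
Row-reduce the matrix with b₁, b₂ as columns; the null space gives the coefficients.
The free variable yields coefficients (1, -1) (any nonzero multiple also works).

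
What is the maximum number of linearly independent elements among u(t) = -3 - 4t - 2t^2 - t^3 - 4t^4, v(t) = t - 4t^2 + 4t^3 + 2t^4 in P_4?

Represent each element by its coordinate vector in ℝ⁵.
Put the 5×2 matrix [u|v] into echelon form.
The echelon form has 2 nonzero rows, so the rank is 2.

2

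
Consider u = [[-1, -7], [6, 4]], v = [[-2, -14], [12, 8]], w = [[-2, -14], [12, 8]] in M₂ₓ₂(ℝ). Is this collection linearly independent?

Take coordinates with respect to the standard basis {E₁₁, E₁₂, E₂₁, E₂₂}.
Row-reduce the matrix whose columns are u, v, w.
The reduction yields 1 nonzero row, so the rank is 1.
Since rank 1 < 3, the set is linearly dependent.
Indeed 2u - v = 0.

linearly dependent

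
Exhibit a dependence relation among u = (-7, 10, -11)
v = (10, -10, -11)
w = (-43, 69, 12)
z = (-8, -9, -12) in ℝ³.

Set up α₁u + … + α₄z = 0 and solve the homogeneous system.
The free variable yields coefficients (3, -3, -1, -1) (any nonzero multiple also works).

3u - 3v - w - z = 0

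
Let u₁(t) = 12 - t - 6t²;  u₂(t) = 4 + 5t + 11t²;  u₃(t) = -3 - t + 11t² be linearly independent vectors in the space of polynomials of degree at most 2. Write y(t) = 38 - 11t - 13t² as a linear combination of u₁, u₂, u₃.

y = 4u₁ - u₂ + 2u₃

Identify each element with its coordinate vector in ℝ³ via {1, t, t²}.
Solve the system with u₁, u₂, u₃ as columns and y as the right-hand side.
Back-substitution yields (α₁, α₂, α₃) = (4, -1, 2).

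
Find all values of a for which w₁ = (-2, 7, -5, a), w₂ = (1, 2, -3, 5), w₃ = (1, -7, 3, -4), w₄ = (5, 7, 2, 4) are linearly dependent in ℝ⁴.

a = 27/5

The vectors are dependent exactly when the determinant of the matrix with rows w₁, w₂, w₃, w₄ vanishes.
Expanding, det = 135*a - 729.
Setting this to zero gives a = 27/5.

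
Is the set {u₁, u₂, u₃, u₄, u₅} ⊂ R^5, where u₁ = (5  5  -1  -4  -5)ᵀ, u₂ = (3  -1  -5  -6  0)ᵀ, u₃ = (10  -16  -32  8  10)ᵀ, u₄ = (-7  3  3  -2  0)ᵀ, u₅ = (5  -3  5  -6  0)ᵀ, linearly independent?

linearly dependent

Place the vectors as rows of a 5×5 matrix and reduce to echelon form.
The reduction yields 4 nonzero rows, so the rank is 4.
Since rank 4 < 5, the set is linearly dependent.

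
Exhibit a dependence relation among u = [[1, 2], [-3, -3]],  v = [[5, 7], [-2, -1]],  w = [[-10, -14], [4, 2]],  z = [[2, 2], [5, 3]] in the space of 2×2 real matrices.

2v + w = 0

Pass to coordinate vectors relative to the basis {E₁₁, E₁₂, E₂₁, E₂₂}.
Write the vectors as columns of a matrix and find a nonzero vector in its null space.
The free variable yields coefficients (0, 2, 1, 0) (any nonzero multiple also works).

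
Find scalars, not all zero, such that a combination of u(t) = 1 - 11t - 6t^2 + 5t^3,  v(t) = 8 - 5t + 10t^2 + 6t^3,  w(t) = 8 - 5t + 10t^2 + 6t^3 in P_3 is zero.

v - w = 0

Take coordinates with respect to {1, t, …, t^3}.
Set up α₁u + … + α₃w = 0 and solve the homogeneous system.
A generator of the null space is (0, 1, -1).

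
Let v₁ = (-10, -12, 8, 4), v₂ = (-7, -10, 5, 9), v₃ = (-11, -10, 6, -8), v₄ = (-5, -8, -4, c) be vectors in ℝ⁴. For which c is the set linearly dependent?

The vectors are dependent exactly when the determinant of the matrix with rows v₁, v₂, v₃, v₄ vanishes.
Cofactor expansion gives det = 624 - 64*c.
This vanishes exactly when c = 39/4.

c = 39/4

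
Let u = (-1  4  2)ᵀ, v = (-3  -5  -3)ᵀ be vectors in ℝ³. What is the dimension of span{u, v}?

Row-reduce the 2×3 matrix with these as rows.
Exactly 2 pivots survive; hence the rank is 2.

dim = 2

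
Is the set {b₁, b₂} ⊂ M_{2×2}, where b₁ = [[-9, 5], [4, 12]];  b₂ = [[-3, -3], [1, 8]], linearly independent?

linearly independent

Take coordinates with respect to the standard basis {E₁₁, E₁₂, E₂₁, E₂₂}.
Place the vectors as rows of a 2×4 matrix and reduce to echelon form.
The reduction yields 2 nonzero rows, so the rank is 2.
Since rank = 2 (the number of vectors), the set is linearly independent.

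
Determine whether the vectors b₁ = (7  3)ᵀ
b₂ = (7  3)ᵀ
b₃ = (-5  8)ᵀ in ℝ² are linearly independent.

There are 3 vectors in a 2-dimensional space, so they cannot be linearly independent.

linearly dependent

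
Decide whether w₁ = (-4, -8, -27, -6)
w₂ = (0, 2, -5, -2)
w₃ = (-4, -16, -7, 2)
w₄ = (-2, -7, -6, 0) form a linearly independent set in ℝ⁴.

Place the vectors as rows of a 4×4 matrix and reduce to echelon form.
The reduction yields 2 nonzero rows, so the rank is 2.
Since rank 2 < 4, the set is linearly dependent.

linearly dependent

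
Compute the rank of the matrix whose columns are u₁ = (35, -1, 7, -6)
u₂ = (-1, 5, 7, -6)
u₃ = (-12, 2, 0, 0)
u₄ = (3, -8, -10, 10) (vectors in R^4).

rank 3

Put the 4×4 matrix [u₁|u₂|u₃|u₄] into echelon form.
There are 3 pivot columns, so rank = 3.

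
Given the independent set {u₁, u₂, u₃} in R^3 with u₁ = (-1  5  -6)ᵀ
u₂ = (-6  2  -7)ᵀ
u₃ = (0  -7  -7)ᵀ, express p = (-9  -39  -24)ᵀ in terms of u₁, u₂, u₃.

Set up the augmented matrix [u₁ | u₂ | u₃ | p] and row-reduce.
Back-substitution yields (a₁, a₂, a₃) = (-3, 2, 4).

p = -3u₁ + 2u₂ + 4u₃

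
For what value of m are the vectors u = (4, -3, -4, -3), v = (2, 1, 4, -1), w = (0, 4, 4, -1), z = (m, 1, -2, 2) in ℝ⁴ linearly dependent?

m = -15/4

Place the vectors as rows of a 4×4 matrix; dependence ⇔ determinant zero.
Expanding, det = -48*m - 180.
Setting this to zero gives m = -15/4.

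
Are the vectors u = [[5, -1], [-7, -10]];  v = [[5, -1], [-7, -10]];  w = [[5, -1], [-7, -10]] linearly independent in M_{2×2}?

Write each element as a coordinate vector in ℝ⁴ using {E₁₁, E₁₂, E₂₁, E₂₂}.
Two of the vectors are equal, giving an immediate dependence.

linearly dependent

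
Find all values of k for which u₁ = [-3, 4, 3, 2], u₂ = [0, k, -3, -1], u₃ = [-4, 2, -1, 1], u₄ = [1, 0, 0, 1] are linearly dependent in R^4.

Place the vectors as rows of a 4×4 matrix; dependence ⇔ determinant zero.
The determinant works out to 20*k + 40.
Solving 20*k + 40 = 0 yields k = -2.

k = -2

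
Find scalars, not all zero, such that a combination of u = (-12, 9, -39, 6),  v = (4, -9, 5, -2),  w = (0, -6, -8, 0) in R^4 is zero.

Row-reduce the matrix with u, v, w as columns; the null space gives the coefficients.
A generator of the null space is (1, 3, -3).

u + 3v - 3w = 0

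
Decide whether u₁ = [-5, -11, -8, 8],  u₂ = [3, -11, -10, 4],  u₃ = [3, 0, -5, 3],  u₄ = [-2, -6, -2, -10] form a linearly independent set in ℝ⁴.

linearly independent

Row-reduce the matrix whose columns are u₁, u₂, u₃, u₄.
The reduction yields 4 nonzero rows, so the rank is 4.
Since rank = 4 (the number of vectors), the set is linearly independent.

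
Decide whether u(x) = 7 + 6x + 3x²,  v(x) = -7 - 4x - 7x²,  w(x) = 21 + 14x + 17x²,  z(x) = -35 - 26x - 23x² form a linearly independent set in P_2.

Take coordinates with respect to the standard basis {1, x, x²}.
There are 4 vectors in a 3-dimensional space, so they cannot be linearly independent.

linearly dependent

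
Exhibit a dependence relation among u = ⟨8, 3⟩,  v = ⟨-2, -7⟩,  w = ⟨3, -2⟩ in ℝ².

Set up α₁u + … + α₃w = 0 and solve the homogeneous system.
One solution (up to scaling) is (1, 1, -2).

u + v - 2w = 0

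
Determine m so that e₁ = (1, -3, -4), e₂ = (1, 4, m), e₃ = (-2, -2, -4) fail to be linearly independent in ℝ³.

Dependence holds iff the 3×3 matrix [e₁ e₂ e₃] is singular.
Cofactor expansion gives det = 8*m - 52.
Setting this to zero gives m = 13/2.

m = 13/2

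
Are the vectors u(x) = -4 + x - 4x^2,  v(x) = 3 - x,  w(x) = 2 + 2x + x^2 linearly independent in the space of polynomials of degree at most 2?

Write each element as a coordinate vector in ℝ³ using {1, x, x^2}.
Form the 3×3 matrix with these as columns; its determinant is -31.
A nonzero determinant means the columns are linearly independent.

linearly independent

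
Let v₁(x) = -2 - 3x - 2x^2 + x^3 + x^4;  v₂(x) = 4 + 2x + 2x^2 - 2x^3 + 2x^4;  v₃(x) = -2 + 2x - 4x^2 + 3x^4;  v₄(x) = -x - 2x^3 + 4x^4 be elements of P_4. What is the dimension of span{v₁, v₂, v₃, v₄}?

Use coordinates relative to {1, x, …, x^4}.
Apply Gaussian elimination to the matrix whose rows are v₁, v₂, v₃, v₄.
Exactly 4 pivots survive; hence the rank is 4.

4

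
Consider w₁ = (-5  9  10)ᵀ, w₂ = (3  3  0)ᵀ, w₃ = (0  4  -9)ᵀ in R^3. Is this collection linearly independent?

Place the vectors as rows of a 3×3 matrix and reduce to echelon form.
The reduction yields 3 nonzero rows, so the rank is 3.
Since rank = 3 (the number of vectors), the set is linearly independent.

linearly independent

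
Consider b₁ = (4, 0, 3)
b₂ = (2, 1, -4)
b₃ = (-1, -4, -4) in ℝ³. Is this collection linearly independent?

linearly independent

The matrix [b₁|b₂|b₃] has determinant -101.
A nonzero determinant means the columns are linearly independent.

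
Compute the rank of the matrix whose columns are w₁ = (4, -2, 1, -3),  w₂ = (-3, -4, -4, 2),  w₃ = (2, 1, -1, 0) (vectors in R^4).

Form the matrix with w₁, w₂, w₃ as columns and reduce.
Reduction leaves 3 leading entries, giving rank 3.

rank 3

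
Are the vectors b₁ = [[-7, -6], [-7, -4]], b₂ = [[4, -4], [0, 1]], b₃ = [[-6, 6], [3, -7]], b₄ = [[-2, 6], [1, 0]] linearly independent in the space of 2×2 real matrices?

Take coordinates with respect to the standard basis {E₁₁, E₁₂, E₂₁, E₂₂}.
Form the 4×4 matrix with these as columns; its determinant is -360.
A nonzero determinant means the columns are linearly independent.

linearly independent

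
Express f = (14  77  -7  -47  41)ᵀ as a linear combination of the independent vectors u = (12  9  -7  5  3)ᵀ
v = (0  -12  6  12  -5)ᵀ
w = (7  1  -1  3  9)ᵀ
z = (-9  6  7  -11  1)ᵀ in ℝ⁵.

f = 3u - 2v + 2w + 4z

Since u, v, w, z are independent, the coefficients expressing f are uniquely determined by a linear system.
The system has the unique solution (a₁, …, a₄) = (3, -2, 2, 4).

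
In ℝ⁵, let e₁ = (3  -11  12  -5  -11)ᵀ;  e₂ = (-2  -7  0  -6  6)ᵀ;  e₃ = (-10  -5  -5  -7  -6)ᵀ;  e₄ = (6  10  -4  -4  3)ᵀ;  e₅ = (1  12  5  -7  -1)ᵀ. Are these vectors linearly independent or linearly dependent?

The matrix [e₁|e₂|e₃|e₄|e₅] has determinant 306375.
A nonzero determinant means the columns are linearly independent.

linearly independent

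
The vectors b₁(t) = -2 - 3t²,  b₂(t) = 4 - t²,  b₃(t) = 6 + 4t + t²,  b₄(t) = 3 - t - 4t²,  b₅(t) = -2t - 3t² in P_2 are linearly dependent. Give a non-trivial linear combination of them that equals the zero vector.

Write each element as a vector in ℝ³ using {1, t, t²}.
Write the vectors as columns of a matrix and find a nonzero vector in its null space.
A generator of the null space is (3, 6, -1, -4, 0).

3b₁ + 6b₂ - b₃ - 4b₄ = 0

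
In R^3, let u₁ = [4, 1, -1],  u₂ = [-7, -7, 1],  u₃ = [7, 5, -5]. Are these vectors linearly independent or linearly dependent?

Form the 3×3 matrix with these as columns; its determinant is 78.
A nonzero determinant means the columns are linearly independent.

linearly independent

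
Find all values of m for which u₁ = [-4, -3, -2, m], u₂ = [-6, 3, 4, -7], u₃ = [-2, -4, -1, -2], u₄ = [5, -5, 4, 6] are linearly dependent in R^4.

m = -13/3

The vectors are dependent exactly when the determinant of the matrix with rows u₁, u₂, u₃, u₄ vanishes.
The determinant works out to -255*m - 1105.
Solving -255*m - 1105 = 0 yields m = -13/3.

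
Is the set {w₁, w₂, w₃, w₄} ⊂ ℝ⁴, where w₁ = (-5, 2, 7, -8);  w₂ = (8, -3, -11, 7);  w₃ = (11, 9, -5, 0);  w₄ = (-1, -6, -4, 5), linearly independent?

linearly independent

Form the 4×4 matrix with these as columns; its determinant is -166.
A nonzero determinant means the columns are linearly independent.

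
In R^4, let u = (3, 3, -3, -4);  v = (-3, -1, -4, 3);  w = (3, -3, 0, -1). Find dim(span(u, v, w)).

Put the 4×3 matrix [u|v|w] into echelon form.
The echelon form has 3 nonzero rows, so the rank is 3.

3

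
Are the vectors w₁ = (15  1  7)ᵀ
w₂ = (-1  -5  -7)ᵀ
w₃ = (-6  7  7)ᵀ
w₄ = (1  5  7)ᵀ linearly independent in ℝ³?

linearly dependent

There are 4 vectors in a 3-dimensional space, so they cannot be linearly independent.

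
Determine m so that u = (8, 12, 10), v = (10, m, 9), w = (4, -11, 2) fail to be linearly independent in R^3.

Dependence holds iff the 3×3 matrix [u v w] is singular.
Expanding, det = -24*m - 116.
Solving -24*m - 116 = 0 yields m = -29/6.

m = -29/6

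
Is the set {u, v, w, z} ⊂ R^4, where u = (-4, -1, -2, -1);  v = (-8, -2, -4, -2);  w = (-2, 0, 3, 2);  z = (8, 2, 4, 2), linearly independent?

One vector is a scalar multiple of another, so the set is dependent.

linearly dependent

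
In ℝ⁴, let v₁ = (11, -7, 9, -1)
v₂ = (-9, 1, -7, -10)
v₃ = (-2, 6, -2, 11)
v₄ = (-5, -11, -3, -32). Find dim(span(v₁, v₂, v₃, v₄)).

2

Form the matrix with v₁, v₂, v₃, v₄ as columns and reduce.
The echelon form has 2 nonzero rows, so the rank is 2.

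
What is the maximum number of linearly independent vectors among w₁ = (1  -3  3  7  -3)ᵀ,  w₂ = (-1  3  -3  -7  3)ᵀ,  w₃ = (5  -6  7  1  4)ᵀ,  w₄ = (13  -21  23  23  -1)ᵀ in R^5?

2

Apply Gaussian elimination to the matrix whose rows are w₁, w₂, w₃, w₄.
The echelon form has 2 nonzero rows, so the rank is 2.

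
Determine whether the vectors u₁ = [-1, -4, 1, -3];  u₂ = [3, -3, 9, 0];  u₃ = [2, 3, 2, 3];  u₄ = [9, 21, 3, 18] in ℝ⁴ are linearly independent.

The matrix [u₁|u₂|u₃|u₄] has determinant 0.
A zero determinant means the columns are linearly dependent.
Indeed 3u₁ - u₂ + 3u₃ = 0.

linearly dependent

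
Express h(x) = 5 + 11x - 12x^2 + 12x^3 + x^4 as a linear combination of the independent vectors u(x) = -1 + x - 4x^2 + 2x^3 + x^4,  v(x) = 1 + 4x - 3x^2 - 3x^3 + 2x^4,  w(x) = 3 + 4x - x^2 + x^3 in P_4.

Work in coordinates with respect to the standard basis {1, x, …, x^4}.
Solve the system with u, v, w as columns and h as the right-hand side.
Back-substitution yields (c₁, c₂, c₃) = (3, -1, 3).

h = 3u - v + 3w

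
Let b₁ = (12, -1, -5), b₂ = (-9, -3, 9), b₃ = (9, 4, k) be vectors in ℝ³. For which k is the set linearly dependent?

k = -52/5

The set is linearly dependent precisely when det[b₁; b₂; b₃] = 0.
Expanding, det = -45*k - 468.
This vanishes exactly when k = -52/5.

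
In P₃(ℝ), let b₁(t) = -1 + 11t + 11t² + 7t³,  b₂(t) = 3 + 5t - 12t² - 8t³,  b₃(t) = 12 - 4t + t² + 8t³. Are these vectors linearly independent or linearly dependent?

linearly independent

Take coordinates with respect to the standard basis {1, t, …, t³}.
Row-reduce the matrix whose columns are b₁, b₂, b₃.
The reduction yields 3 nonzero rows, so the rank is 3.
Since rank = 3 (the number of vectors), the set is linearly independent.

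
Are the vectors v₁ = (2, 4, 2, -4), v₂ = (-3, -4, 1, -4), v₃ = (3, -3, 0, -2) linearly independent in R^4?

linearly independent

Row-reduce the matrix whose columns are v₁, v₂, v₃.
The reduction yields 3 nonzero rows, so the rank is 3.
Since rank = 3 (the number of vectors), the set is linearly independent.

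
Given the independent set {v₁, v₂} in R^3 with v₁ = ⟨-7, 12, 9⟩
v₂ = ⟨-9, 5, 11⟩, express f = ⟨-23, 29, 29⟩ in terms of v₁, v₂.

Solve the system with v₁, v₂ as columns and f as the right-hand side.
The system has the unique solution (c₁, c₂) = (2, 1).

f = 2v₁ + v₂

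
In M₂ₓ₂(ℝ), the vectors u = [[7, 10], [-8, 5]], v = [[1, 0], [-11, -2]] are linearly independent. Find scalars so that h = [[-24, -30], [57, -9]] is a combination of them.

h = -3u - 3v

Take coordinate vectors relative to {E₁₁, E₁₂, E₂₁, E₂₂}.
Solve the system with u, v as columns and h as the right-hand side.
The system has the unique solution (α₁, α₂) = (-3, -3).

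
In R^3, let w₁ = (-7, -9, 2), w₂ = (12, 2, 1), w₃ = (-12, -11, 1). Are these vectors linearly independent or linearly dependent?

linearly independent

Form the 3×3 matrix with these as columns; its determinant is -91.
A nonzero determinant means the columns are linearly independent.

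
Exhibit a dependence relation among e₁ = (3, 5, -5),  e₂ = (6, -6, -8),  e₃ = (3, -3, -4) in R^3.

e₂ - 2e₃ = 0

Row-reduce the matrix with e₁, e₂, e₃ as columns; the null space gives the coefficients.
One solution (up to scaling) is (0, 1, -2).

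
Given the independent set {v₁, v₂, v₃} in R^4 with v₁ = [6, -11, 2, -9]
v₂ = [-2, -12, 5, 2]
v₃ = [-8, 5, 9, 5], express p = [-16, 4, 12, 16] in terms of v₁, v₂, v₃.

Write p = c₁v₁ + … + c₃v₃ and equate components.
Row-reducing the augmented matrix gives the unique coefficients (c₁, c₂, c₃) = (-1, 1, 1).

p = -v₁ + v₂ + v₃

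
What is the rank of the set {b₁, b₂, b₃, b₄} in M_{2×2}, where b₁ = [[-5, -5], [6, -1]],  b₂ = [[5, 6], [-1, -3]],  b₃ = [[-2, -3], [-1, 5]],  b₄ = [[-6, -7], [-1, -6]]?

Use coordinates relative to {E₁₁, E₁₂, E₂₁, E₂₂}.
Apply Gaussian elimination to the matrix whose rows are b₁, b₂, b₃, b₄.
Reduction leaves 4 leading entries, giving rank 4.

rank 4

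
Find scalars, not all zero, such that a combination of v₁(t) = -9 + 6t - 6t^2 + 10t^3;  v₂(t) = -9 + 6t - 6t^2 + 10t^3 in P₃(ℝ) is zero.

Take coordinates with respect to {1, t, …, t^3}.
Solve the homogeneous system with v₁, v₂ as columns by row-reducing the coefficient matrix.
One solution (up to scaling) is (1, -1).

v₁ - v₂ = 0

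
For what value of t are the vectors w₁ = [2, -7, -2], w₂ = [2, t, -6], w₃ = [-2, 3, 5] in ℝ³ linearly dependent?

t = -5/3

Place the vectors as rows of a 3×3 matrix; dependence ⇔ determinant zero.
Expanding, det = 6*t + 10.
Solving 6*t + 10 = 0 yields t = -5/3.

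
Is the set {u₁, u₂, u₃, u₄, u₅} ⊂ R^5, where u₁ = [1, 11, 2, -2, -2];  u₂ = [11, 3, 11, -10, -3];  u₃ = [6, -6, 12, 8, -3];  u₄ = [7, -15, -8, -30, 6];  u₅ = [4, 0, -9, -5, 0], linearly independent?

linearly dependent

Row-reduce the matrix whose columns are u₁, u₂, u₃, u₄, u₅.
The reduction yields 4 nonzero rows, so the rank is 4.
Since rank 4 < 5, the set is linearly dependent.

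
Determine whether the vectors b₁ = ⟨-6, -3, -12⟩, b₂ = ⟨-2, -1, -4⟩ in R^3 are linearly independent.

One vector is a scalar multiple of another, so the set is dependent.

linearly dependent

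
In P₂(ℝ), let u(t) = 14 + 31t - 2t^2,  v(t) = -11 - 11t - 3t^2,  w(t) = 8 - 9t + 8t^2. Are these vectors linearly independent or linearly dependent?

Write each element as a coordinate vector in ℝ³ using {1, t, t^2}.
Form the 3×3 matrix with these as columns; its determinant is 0.
A zero determinant means the columns are linearly dependent.

linearly dependent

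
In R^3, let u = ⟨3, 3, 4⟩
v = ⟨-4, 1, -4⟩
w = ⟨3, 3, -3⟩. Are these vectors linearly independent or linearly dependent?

linearly independent

The matrix [u|v|w] has determinant -105.
A nonzero determinant means the columns are linearly independent.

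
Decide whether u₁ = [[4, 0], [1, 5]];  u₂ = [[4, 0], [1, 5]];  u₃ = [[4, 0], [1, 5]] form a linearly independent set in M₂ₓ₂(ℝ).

Write each element as a coordinate vector in ℝ⁴ using {E₁₁, E₁₂, E₂₁, E₂₂}.
Place the vectors as rows of a 3×4 matrix and reduce to echelon form.
The reduction yields 1 nonzero row, so the rank is 1.
Since rank 1 < 3, the set is linearly dependent.
Indeed u₁ - u₂ = 0.

linearly dependent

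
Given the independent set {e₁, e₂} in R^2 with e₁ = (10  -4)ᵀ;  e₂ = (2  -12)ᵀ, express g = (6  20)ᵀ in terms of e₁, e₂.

Write g = a₁e₁ + a₂e₂ and equate components.
Row-reducing the augmented matrix gives the unique coefficients (a₁, a₂) = (1, -2).

g = e₁ - 2e₂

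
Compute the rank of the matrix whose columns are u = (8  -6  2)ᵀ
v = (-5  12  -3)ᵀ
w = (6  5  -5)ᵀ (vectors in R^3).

3

Put the 3×3 matrix [u|v|w] into echelon form.
Exactly 3 pivots survive; hence the rank is 3.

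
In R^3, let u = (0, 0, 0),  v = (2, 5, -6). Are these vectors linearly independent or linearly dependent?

linearly dependent

One of the vectors is the zero vector, so the set is linearly dependent.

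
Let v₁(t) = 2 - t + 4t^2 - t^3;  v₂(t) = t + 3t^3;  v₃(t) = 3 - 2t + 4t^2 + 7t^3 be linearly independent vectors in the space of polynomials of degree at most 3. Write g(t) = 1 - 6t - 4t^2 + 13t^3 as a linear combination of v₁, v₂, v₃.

Take coordinate vectors relative to {1, t, …, t^3}.
Set up the augmented matrix [v₁ | v₂ | v₃ | g] and row-reduce.
Row-reducing the augmented matrix gives the unique coefficients (α₁, α₂, α₃) = (-4, -4, 3).

g = -4v₁ - 4v₂ + 3v₃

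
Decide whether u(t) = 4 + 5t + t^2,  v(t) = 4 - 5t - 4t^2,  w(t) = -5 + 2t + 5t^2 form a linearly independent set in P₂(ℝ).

Take coordinates with respect to the standard basis {1, t, t^2}.
Form the 3×3 matrix with these as columns; its determinant is -85.
A nonzero determinant means the columns are linearly independent.

linearly independent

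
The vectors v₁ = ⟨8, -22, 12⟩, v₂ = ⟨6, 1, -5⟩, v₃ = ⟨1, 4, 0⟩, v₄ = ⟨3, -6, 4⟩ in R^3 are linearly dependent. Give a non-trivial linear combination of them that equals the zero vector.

Row-reduce the matrix with v₁, v₂, v₃, v₄ as columns; the null space gives the coefficients.
The free variable yields coefficients (1, 0, 1, -3) (any nonzero multiple also works).

v₁ + v₃ - 3v₄ = 0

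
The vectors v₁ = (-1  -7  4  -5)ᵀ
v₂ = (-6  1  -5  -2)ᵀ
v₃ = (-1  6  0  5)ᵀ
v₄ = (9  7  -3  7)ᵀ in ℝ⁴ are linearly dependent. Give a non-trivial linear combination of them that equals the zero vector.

2v₁ + v₂ + v₃ + v₄ = 0

Row-reduce the matrix with v₁, v₂, v₃, v₄ as columns; the null space gives the coefficients.
The free variable yields coefficients (2, 1, 1, 1) (any nonzero multiple also works).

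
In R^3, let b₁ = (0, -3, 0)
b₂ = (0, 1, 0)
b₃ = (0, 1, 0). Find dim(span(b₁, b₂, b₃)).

dim = 1

Form the matrix with b₁, b₂, b₃ as columns and reduce.
Exactly 1 pivot survives; hence the rank is 1.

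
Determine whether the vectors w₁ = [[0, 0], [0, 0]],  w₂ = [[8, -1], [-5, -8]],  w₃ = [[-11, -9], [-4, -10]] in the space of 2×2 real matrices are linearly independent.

linearly dependent

Take coordinates with respect to the standard basis {E₁₁, E₁₂, E₂₁, E₂₂}.
One of the vectors is the zero vector, so the set is linearly dependent.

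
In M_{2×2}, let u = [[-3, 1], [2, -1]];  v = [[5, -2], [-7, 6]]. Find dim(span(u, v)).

dim = 2

Use coordinates relative to {E₁₁, E₁₂, E₂₁, E₂₂}.
Apply Gaussian elimination to the matrix whose rows are u, v.
Reduction leaves 2 leading entries, giving rank 2.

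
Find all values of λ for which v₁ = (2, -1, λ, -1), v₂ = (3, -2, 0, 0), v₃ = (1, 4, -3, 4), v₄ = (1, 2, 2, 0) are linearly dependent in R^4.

λ = 15/8

The vectors are dependent exactly when the determinant of the matrix with rows v₁, v₂, v₃, v₄ vanishes.
The determinant works out to 60 - 32*λ.
This vanishes exactly when λ = 15/8.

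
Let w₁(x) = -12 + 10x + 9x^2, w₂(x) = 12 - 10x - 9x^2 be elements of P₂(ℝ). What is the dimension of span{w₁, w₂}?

Use coordinates relative to {1, x, x^2}.
Row-reduce the 2×3 matrix with these as rows.
Exactly 1 pivot survives; hence the rank is 1.

1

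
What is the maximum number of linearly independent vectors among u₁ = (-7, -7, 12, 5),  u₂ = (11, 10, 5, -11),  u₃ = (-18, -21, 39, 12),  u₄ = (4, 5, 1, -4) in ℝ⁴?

Form the matrix with u₁, u₂, u₃, u₄ as columns and reduce.
Exactly 3 pivots survive; hence the rank is 3.

3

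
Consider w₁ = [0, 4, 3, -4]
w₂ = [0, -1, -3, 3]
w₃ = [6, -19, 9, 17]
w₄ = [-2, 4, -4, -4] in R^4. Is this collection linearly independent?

Row-reduce the matrix whose columns are w₁, w₂, w₃, w₄.
The reduction yields 3 nonzero rows, so the rank is 3.
Since rank 3 < 4, the set is linearly dependent.
Indeed 2w₁ + w₂ + w₃ + 3w₄ = 0.

linearly dependent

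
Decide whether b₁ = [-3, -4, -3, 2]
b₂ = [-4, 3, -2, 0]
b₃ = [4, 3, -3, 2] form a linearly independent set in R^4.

Place the vectors as rows of a 3×4 matrix and reduce to echelon form.
The reduction yields 3 nonzero rows, so the rank is 3.
Since rank = 3 (the number of vectors), the set is linearly independent.

linearly independent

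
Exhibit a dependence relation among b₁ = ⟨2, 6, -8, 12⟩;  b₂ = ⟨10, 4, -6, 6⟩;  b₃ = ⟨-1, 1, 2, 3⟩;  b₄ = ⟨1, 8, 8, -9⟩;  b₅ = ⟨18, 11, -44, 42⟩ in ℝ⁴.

3b₁ + b₂ - 3b₃ - b₄ - b₅ = 0

Write the vectors as columns of a matrix and find a nonzero vector in its null space.
A generator of the null space is (3, 1, -3, -1, -1).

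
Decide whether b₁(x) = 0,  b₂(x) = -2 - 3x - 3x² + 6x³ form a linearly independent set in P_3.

linearly dependent

Write each element as a coordinate vector in ℝ⁴ using {1, x, …, x³}.
One of the vectors is the zero vector, so the set is linearly dependent.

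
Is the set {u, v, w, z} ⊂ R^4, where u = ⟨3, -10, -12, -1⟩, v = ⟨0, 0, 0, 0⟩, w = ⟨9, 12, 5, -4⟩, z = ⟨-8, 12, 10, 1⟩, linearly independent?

One of the vectors is the zero vector, so the set is linearly dependent.

linearly dependent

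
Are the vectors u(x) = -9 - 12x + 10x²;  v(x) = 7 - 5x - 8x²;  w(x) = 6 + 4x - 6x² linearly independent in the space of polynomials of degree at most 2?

linearly independent

Write each element as a coordinate vector in ℝ³ using {1, x, x²}.
Form the 3×3 matrix with these as columns; its determinant is 94.
A nonzero determinant means the columns are linearly independent.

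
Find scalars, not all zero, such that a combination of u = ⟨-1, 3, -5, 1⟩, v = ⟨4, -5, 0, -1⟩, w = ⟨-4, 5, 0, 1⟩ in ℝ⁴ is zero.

Solve the homogeneous system with u, v, w as columns by row-reducing the coefficient matrix.
A generator of the null space is (0, 1, 1).

v + w = 0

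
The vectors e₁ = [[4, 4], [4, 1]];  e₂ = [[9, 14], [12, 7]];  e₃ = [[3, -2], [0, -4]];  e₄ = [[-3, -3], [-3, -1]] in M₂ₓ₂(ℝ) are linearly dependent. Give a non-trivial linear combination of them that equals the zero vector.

Write each element as a vector in ℝ⁴ using {E₁₁, E₁₂, E₂₁, E₂₂}.
Row-reduce the matrix with e₁, e₂, e₃, e₄ as columns; the null space gives the coefficients.
The free variable yields coefficients (3, -1, -1, 0) (any nonzero multiple also works).

3e₁ - e₂ - e₃ = 0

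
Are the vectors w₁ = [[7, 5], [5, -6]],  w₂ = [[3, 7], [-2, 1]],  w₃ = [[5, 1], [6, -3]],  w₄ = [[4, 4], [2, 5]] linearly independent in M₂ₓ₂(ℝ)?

linearly independent

Take coordinates with respect to the standard basis {E₁₁, E₁₂, E₂₁, E₂₂}.
Place the vectors as rows of a 4×4 matrix and reduce to echelon form.
The reduction yields 4 nonzero rows, so the rank is 4.
Since rank = 4 (the number of vectors), the set is linearly independent.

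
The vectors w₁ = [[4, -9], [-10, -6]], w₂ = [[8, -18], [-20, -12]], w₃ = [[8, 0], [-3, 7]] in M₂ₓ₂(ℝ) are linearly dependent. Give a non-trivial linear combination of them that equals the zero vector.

2w₁ - w₂ = 0

Take coordinates with respect to {E₁₁, E₁₂, E₂₁, E₂₂}.
Set up α₁w₁ + … + α₃w₃ = 0 and solve the homogeneous system.
One solution (up to scaling) is (2, -1, 0).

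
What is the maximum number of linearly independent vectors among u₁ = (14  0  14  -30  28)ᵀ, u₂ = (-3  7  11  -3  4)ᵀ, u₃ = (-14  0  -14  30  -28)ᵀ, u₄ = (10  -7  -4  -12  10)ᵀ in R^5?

Put the 5×4 matrix [u₁|u₂|u₃|u₄] into echelon form.
Reduction leaves 2 leading entries, giving rank 2.

2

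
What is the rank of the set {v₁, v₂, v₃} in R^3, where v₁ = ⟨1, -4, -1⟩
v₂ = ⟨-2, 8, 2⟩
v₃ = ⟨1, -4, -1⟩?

Apply Gaussian elimination to the matrix whose rows are v₁, v₂, v₃.
Reduction leaves 1 leading entry, giving rank 1.

1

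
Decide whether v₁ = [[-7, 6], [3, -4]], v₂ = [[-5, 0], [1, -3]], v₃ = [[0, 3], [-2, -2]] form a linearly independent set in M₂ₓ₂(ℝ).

linearly independent

Take coordinates with respect to the standard basis {E₁₁, E₁₂, E₂₁, E₂₂}.
Row-reduce the matrix whose columns are v₁, v₂, v₃.
The reduction yields 3 nonzero rows, so the rank is 3.
Since rank = 3 (the number of vectors), the set is linearly independent.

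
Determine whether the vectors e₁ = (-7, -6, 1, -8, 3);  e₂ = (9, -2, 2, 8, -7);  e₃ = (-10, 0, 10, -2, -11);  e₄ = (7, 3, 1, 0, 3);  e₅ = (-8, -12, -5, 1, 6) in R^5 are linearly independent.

linearly independent

Form the 5×5 matrix with these as columns; its determinant is -58751.
A nonzero determinant means the columns are linearly independent.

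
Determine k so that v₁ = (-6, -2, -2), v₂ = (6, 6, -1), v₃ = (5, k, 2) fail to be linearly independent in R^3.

Dependence holds iff the 3×3 matrix [v₁ v₂ v₃] is singular.
Expanding, det = 22 - 18*k.
Setting this to zero gives k = 11/9.

k = 11/9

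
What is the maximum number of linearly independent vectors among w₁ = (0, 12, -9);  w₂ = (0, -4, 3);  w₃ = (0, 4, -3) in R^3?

1

Row-reduce the 3×3 matrix with these as rows.
There is 1 pivot column, so rank = 1.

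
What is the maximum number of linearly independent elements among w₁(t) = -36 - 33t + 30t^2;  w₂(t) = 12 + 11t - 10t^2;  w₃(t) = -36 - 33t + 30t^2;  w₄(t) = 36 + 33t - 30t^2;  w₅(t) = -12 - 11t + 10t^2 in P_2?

1

Represent each element by its coordinate vector in ℝ³.
Apply Gaussian elimination to the matrix whose rows are w₁, w₂, w₃, w₄, w₅.
The echelon form has 1 nonzero row, so the rank is 1.
(With 5 elements in a 3-dimensional space the rank is at most 3.)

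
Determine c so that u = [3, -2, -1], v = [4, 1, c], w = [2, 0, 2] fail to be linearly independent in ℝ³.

c = 6

Dependence holds iff the 3×3 matrix [u v w] is singular.
Expanding, det = 24 - 4*c.
This vanishes exactly when c = 6.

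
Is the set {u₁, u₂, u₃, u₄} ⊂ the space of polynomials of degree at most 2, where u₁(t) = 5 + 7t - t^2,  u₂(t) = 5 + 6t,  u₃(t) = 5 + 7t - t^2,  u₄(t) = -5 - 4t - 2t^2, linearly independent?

Write each element as a coordinate vector in ℝ³ using {1, t, t^2}.
There are 4 vectors in a 3-dimensional space, so they cannot be linearly independent.

linearly dependent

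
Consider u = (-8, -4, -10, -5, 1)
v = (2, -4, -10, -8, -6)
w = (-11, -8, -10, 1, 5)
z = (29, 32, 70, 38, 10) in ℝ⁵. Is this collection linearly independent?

Row-reduce the matrix whose columns are u, v, w, z.
The reduction yields 3 nonzero rows, so the rank is 3.
Since rank 3 < 4, the set is linearly dependent.

linearly dependent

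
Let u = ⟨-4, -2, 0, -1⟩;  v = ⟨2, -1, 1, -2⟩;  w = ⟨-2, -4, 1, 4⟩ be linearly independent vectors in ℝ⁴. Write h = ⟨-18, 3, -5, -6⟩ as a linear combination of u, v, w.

h = 4u - 3v - 2w

Solve the system with u, v, w as columns and h as the right-hand side.
The system has the unique solution (α₁, α₂, α₃) = (4, -3, -2).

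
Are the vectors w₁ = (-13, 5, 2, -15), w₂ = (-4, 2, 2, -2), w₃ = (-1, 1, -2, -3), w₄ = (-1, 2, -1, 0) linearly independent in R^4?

Row-reduce the matrix whose columns are w₁, w₂, w₃, w₄.
The reduction yields 3 nonzero rows, so the rank is 3.
Since rank 3 < 4, the set is linearly dependent.
Indeed w₁ - 3w₂ - 3w₃ + 2w₄ = 0.

linearly dependent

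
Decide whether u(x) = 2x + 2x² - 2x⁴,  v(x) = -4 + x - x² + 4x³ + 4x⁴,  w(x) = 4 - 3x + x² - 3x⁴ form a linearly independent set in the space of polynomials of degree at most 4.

linearly independent

Take coordinates with respect to the standard basis {1, x, …, x⁴}.
Row-reduce the matrix whose columns are u, v, w.
The reduction yields 3 nonzero rows, so the rank is 3.
Since rank = 3 (the number of vectors), the set is linearly independent.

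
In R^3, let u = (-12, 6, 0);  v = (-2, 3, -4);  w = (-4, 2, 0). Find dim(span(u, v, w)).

2

Put the 3×3 matrix [u|v|w] into echelon form.
The echelon form has 2 nonzero rows, so the rank is 2.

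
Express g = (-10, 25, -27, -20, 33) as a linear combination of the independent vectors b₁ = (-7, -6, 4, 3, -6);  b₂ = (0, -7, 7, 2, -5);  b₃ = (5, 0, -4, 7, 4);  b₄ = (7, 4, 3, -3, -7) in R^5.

g = -2b₁ - 3b₂ - 2b₃ - 2b₄

Since b₁, b₂, b₃, b₄ are independent, the coefficients expressing g are uniquely determined by a linear system.
Row-reducing the augmented matrix gives the unique coefficients (α₁, …, α₄) = (-2, -3, -2, -2).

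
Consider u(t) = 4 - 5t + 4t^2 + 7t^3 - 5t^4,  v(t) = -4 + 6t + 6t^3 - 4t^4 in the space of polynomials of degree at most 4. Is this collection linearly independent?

Take coordinates with respect to the standard basis {1, t, …, t^4}.
Place the vectors as rows of a 2×5 matrix and reduce to echelon form.
The reduction yields 2 nonzero rows, so the rank is 2.
Since rank = 2 (the number of vectors), the set is linearly independent.

linearly independent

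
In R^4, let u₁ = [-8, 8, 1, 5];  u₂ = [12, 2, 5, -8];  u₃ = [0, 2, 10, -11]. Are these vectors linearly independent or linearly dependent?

Row-reduce the matrix whose columns are u₁, u₂, u₃.
The reduction yields 3 nonzero rows, so the rank is 3.
Since rank = 3 (the number of vectors), the set is linearly independent.

linearly independent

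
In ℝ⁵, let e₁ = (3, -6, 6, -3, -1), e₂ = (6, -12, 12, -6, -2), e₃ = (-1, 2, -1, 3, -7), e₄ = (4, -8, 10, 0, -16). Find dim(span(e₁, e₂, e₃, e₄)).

Apply Gaussian elimination to the matrix whose rows are e₁, e₂, e₃, e₄.
Reduction leaves 2 leading entries, giving rank 2.

dim = 2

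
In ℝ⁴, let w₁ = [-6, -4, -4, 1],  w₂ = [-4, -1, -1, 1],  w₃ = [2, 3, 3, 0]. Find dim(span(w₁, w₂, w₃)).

dim = 2

Apply Gaussian elimination to the matrix whose rows are w₁, w₂, w₃.
Reduction leaves 2 leading entries, giving rank 2.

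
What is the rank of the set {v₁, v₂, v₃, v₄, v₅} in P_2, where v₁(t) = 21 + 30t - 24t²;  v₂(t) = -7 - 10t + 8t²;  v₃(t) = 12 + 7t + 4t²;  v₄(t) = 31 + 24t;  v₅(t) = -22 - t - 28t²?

Use coordinates relative to {1, t, t²}.
Put the 3×5 matrix [v₁|v₂|v₃|v₄|v₅] into echelon form.
Exactly 2 pivots survive; hence the rank is 2.
(With 5 elements in a 3-dimensional space the rank is at most 3.)

2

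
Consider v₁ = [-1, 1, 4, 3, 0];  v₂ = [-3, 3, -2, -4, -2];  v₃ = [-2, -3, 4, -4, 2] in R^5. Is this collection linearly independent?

linearly independent

Row-reduce the matrix whose columns are v₁, v₂, v₃.
The reduction yields 3 nonzero rows, so the rank is 3.
Since rank = 3 (the number of vectors), the set is linearly independent.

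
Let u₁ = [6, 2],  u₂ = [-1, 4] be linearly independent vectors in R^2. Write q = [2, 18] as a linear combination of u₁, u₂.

q = u₁ + 4u₂

Since u₁, u₂ are independent, the coefficients expressing q are uniquely determined by a linear system.
The system has the unique solution (a₁, a₂) = (1, 4).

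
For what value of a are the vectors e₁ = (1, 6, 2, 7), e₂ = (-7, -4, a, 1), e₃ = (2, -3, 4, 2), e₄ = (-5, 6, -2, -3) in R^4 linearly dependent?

Place the vectors as rows of a 4×4 matrix; dependence ⇔ determinant zero.
Cofactor expansion gives det = 48*a - 1680.
This vanishes exactly when a = 35.

a = 35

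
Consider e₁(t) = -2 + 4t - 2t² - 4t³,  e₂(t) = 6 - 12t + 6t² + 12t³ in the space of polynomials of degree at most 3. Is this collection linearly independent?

linearly dependent

Take coordinates with respect to the standard basis {1, t, …, t³}.
Place the vectors as rows of a 2×4 matrix and reduce to echelon form.
The reduction yields 1 nonzero row, so the rank is 1.
Since rank 1 < 2, the set is linearly dependent.
Indeed 3e₁ + e₂ = 0.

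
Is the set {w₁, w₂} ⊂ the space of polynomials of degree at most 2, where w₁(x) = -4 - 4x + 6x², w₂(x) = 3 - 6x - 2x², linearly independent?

Take coordinates with respect to the standard basis {1, x, x²}.
Place the vectors as rows of a 2×3 matrix and reduce to echelon form.
The reduction yields 2 nonzero rows, so the rank is 2.
Since rank = 2 (the number of vectors), the set is linearly independent.

linearly independent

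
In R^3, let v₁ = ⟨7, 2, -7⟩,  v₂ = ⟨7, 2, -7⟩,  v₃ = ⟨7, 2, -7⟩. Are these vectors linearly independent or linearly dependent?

The matrix [v₁|v₂|v₃] has determinant 0.
A zero determinant means the columns are linearly dependent.

linearly dependent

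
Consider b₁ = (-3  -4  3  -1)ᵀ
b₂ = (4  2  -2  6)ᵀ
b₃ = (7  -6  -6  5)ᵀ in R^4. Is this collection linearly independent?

Place the vectors as rows of a 3×4 matrix and reduce to echelon form.
The reduction yields 3 nonzero rows, so the rank is 3.
Since rank = 3 (the number of vectors), the set is linearly independent.

linearly independent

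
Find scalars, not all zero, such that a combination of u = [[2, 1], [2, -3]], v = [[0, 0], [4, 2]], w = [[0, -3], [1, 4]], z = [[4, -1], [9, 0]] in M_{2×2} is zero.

2u + v + w - z = 0

Pass to coordinate vectors relative to the basis {E₁₁, E₁₂, E₂₁, E₂₂}.
Solve the homogeneous system with u, v, w, z as columns by row-reducing the coefficient matrix.
One solution (up to scaling) is (2, 1, 1, -1).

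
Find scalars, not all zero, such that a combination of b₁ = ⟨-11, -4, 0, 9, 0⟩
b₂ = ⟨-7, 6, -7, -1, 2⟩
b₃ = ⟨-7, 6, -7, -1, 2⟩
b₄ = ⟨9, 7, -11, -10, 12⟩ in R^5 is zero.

b₂ - b₃ = 0

Row-reduce the matrix with b₁, b₂, b₃, b₄ as columns; the null space gives the coefficients.
One solution (up to scaling) is (0, 1, -1, 0).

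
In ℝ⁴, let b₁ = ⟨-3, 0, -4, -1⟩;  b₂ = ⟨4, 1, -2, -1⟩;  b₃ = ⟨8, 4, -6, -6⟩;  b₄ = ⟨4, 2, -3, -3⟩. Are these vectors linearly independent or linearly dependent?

One vector is a scalar multiple of another, so the set is dependent.

linearly dependent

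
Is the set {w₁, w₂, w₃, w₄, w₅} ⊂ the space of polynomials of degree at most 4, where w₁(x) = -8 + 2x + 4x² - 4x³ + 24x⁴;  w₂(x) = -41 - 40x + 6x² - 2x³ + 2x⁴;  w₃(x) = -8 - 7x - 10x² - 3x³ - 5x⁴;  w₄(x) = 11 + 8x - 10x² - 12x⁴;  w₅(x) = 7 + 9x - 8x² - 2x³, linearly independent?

linearly dependent

Write each element as a coordinate vector in ℝ⁵ using {1, x, …, x⁴}.
Form the 5×5 matrix with these as columns; its determinant is 0.
A zero determinant means the columns are linearly dependent.
Indeed w₁ + w₂ - 2w₃ + 3w₄ = 0.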